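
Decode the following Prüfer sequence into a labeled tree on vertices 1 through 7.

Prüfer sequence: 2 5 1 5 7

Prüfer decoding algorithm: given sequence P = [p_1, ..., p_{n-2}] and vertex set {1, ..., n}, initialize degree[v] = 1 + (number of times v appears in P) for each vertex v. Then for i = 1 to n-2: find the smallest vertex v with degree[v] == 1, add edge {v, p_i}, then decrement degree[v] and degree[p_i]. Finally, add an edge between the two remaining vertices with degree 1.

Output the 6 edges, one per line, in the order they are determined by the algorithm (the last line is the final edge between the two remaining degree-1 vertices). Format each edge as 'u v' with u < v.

Answer: 2 3
2 5
1 4
1 5
5 7
6 7

Derivation:
Initial degrees: {1:2, 2:2, 3:1, 4:1, 5:3, 6:1, 7:2}
Step 1: smallest deg-1 vertex = 3, p_1 = 2. Add edge {2,3}. Now deg[3]=0, deg[2]=1.
Step 2: smallest deg-1 vertex = 2, p_2 = 5. Add edge {2,5}. Now deg[2]=0, deg[5]=2.
Step 3: smallest deg-1 vertex = 4, p_3 = 1. Add edge {1,4}. Now deg[4]=0, deg[1]=1.
Step 4: smallest deg-1 vertex = 1, p_4 = 5. Add edge {1,5}. Now deg[1]=0, deg[5]=1.
Step 5: smallest deg-1 vertex = 5, p_5 = 7. Add edge {5,7}. Now deg[5]=0, deg[7]=1.
Final: two remaining deg-1 vertices are 6, 7. Add edge {6,7}.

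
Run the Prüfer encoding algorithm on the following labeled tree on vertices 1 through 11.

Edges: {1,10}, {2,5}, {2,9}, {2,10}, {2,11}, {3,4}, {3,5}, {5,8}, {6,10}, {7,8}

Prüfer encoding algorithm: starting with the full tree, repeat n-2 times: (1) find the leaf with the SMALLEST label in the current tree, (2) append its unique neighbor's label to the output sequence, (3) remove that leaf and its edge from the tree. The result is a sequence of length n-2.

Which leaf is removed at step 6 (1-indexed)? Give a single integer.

Answer: 8

Derivation:
Step 1: current leaves = {1,4,6,7,9,11}. Remove leaf 1 (neighbor: 10).
Step 2: current leaves = {4,6,7,9,11}. Remove leaf 4 (neighbor: 3).
Step 3: current leaves = {3,6,7,9,11}. Remove leaf 3 (neighbor: 5).
Step 4: current leaves = {6,7,9,11}. Remove leaf 6 (neighbor: 10).
Step 5: current leaves = {7,9,10,11}. Remove leaf 7 (neighbor: 8).
Step 6: current leaves = {8,9,10,11}. Remove leaf 8 (neighbor: 5).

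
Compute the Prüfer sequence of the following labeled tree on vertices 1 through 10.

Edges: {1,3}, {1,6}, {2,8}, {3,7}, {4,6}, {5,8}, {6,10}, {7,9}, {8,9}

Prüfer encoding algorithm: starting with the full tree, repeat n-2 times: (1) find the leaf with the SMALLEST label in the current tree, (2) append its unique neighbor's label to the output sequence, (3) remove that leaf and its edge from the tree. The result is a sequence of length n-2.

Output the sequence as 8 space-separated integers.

Answer: 8 6 8 9 7 3 1 6

Derivation:
Step 1: leaves = {2,4,5,10}. Remove smallest leaf 2, emit neighbor 8.
Step 2: leaves = {4,5,10}. Remove smallest leaf 4, emit neighbor 6.
Step 3: leaves = {5,10}. Remove smallest leaf 5, emit neighbor 8.
Step 4: leaves = {8,10}. Remove smallest leaf 8, emit neighbor 9.
Step 5: leaves = {9,10}. Remove smallest leaf 9, emit neighbor 7.
Step 6: leaves = {7,10}. Remove smallest leaf 7, emit neighbor 3.
Step 7: leaves = {3,10}. Remove smallest leaf 3, emit neighbor 1.
Step 8: leaves = {1,10}. Remove smallest leaf 1, emit neighbor 6.
Done: 2 vertices remain (6, 10). Sequence = [8 6 8 9 7 3 1 6]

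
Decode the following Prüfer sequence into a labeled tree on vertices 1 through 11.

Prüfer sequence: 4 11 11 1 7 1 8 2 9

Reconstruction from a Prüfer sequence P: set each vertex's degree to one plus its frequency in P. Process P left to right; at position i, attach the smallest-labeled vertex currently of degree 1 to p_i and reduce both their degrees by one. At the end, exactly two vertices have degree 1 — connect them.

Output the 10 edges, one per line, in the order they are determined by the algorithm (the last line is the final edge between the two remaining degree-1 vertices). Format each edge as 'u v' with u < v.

Answer: 3 4
4 11
5 11
1 6
7 10
1 7
1 8
2 8
2 9
9 11

Derivation:
Initial degrees: {1:3, 2:2, 3:1, 4:2, 5:1, 6:1, 7:2, 8:2, 9:2, 10:1, 11:3}
Step 1: smallest deg-1 vertex = 3, p_1 = 4. Add edge {3,4}. Now deg[3]=0, deg[4]=1.
Step 2: smallest deg-1 vertex = 4, p_2 = 11. Add edge {4,11}. Now deg[4]=0, deg[11]=2.
Step 3: smallest deg-1 vertex = 5, p_3 = 11. Add edge {5,11}. Now deg[5]=0, deg[11]=1.
Step 4: smallest deg-1 vertex = 6, p_4 = 1. Add edge {1,6}. Now deg[6]=0, deg[1]=2.
Step 5: smallest deg-1 vertex = 10, p_5 = 7. Add edge {7,10}. Now deg[10]=0, deg[7]=1.
Step 6: smallest deg-1 vertex = 7, p_6 = 1. Add edge {1,7}. Now deg[7]=0, deg[1]=1.
Step 7: smallest deg-1 vertex = 1, p_7 = 8. Add edge {1,8}. Now deg[1]=0, deg[8]=1.
Step 8: smallest deg-1 vertex = 8, p_8 = 2. Add edge {2,8}. Now deg[8]=0, deg[2]=1.
Step 9: smallest deg-1 vertex = 2, p_9 = 9. Add edge {2,9}. Now deg[2]=0, deg[9]=1.
Final: two remaining deg-1 vertices are 9, 11. Add edge {9,11}.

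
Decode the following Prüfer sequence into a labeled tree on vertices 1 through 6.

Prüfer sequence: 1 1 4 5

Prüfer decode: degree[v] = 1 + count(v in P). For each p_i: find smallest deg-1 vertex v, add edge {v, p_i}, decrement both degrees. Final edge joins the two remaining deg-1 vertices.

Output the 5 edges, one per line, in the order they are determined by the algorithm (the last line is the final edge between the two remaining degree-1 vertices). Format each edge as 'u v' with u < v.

Answer: 1 2
1 3
1 4
4 5
5 6

Derivation:
Initial degrees: {1:3, 2:1, 3:1, 4:2, 5:2, 6:1}
Step 1: smallest deg-1 vertex = 2, p_1 = 1. Add edge {1,2}. Now deg[2]=0, deg[1]=2.
Step 2: smallest deg-1 vertex = 3, p_2 = 1. Add edge {1,3}. Now deg[3]=0, deg[1]=1.
Step 3: smallest deg-1 vertex = 1, p_3 = 4. Add edge {1,4}. Now deg[1]=0, deg[4]=1.
Step 4: smallest deg-1 vertex = 4, p_4 = 5. Add edge {4,5}. Now deg[4]=0, deg[5]=1.
Final: two remaining deg-1 vertices are 5, 6. Add edge {5,6}.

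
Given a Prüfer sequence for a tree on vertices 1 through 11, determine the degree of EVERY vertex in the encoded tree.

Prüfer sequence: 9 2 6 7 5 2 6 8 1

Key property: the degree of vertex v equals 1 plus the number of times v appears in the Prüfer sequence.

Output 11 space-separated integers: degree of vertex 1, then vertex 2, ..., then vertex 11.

Answer: 2 3 1 1 2 3 2 2 2 1 1

Derivation:
p_1 = 9: count[9] becomes 1
p_2 = 2: count[2] becomes 1
p_3 = 6: count[6] becomes 1
p_4 = 7: count[7] becomes 1
p_5 = 5: count[5] becomes 1
p_6 = 2: count[2] becomes 2
p_7 = 6: count[6] becomes 2
p_8 = 8: count[8] becomes 1
p_9 = 1: count[1] becomes 1
Degrees (1 + count): deg[1]=1+1=2, deg[2]=1+2=3, deg[3]=1+0=1, deg[4]=1+0=1, deg[5]=1+1=2, deg[6]=1+2=3, deg[7]=1+1=2, deg[8]=1+1=2, deg[9]=1+1=2, deg[10]=1+0=1, deg[11]=1+0=1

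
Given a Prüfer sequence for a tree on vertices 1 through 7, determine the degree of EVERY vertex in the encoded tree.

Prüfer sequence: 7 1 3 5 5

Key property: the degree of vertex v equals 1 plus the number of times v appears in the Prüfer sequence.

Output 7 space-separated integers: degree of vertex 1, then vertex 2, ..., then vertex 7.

Answer: 2 1 2 1 3 1 2

Derivation:
p_1 = 7: count[7] becomes 1
p_2 = 1: count[1] becomes 1
p_3 = 3: count[3] becomes 1
p_4 = 5: count[5] becomes 1
p_5 = 5: count[5] becomes 2
Degrees (1 + count): deg[1]=1+1=2, deg[2]=1+0=1, deg[3]=1+1=2, deg[4]=1+0=1, deg[5]=1+2=3, deg[6]=1+0=1, deg[7]=1+1=2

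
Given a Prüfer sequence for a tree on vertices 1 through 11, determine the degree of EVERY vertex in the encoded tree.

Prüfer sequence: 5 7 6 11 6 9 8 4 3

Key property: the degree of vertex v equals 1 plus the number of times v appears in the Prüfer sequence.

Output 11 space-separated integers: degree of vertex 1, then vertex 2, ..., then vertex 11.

Answer: 1 1 2 2 2 3 2 2 2 1 2

Derivation:
p_1 = 5: count[5] becomes 1
p_2 = 7: count[7] becomes 1
p_3 = 6: count[6] becomes 1
p_4 = 11: count[11] becomes 1
p_5 = 6: count[6] becomes 2
p_6 = 9: count[9] becomes 1
p_7 = 8: count[8] becomes 1
p_8 = 4: count[4] becomes 1
p_9 = 3: count[3] becomes 1
Degrees (1 + count): deg[1]=1+0=1, deg[2]=1+0=1, deg[3]=1+1=2, deg[4]=1+1=2, deg[5]=1+1=2, deg[6]=1+2=3, deg[7]=1+1=2, deg[8]=1+1=2, deg[9]=1+1=2, deg[10]=1+0=1, deg[11]=1+1=2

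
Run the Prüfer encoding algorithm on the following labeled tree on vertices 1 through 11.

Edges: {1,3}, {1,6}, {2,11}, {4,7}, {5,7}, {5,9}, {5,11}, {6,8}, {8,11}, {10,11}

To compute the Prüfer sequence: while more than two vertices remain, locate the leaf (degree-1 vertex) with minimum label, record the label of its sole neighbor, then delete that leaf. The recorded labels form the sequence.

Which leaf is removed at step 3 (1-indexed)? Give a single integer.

Answer: 1

Derivation:
Step 1: current leaves = {2,3,4,9,10}. Remove leaf 2 (neighbor: 11).
Step 2: current leaves = {3,4,9,10}. Remove leaf 3 (neighbor: 1).
Step 3: current leaves = {1,4,9,10}. Remove leaf 1 (neighbor: 6).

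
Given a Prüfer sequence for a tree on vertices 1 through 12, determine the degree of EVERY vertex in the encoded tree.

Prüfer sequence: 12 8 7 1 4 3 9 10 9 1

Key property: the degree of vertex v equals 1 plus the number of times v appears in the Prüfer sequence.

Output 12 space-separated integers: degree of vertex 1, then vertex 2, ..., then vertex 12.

Answer: 3 1 2 2 1 1 2 2 3 2 1 2

Derivation:
p_1 = 12: count[12] becomes 1
p_2 = 8: count[8] becomes 1
p_3 = 7: count[7] becomes 1
p_4 = 1: count[1] becomes 1
p_5 = 4: count[4] becomes 1
p_6 = 3: count[3] becomes 1
p_7 = 9: count[9] becomes 1
p_8 = 10: count[10] becomes 1
p_9 = 9: count[9] becomes 2
p_10 = 1: count[1] becomes 2
Degrees (1 + count): deg[1]=1+2=3, deg[2]=1+0=1, deg[3]=1+1=2, deg[4]=1+1=2, deg[5]=1+0=1, deg[6]=1+0=1, deg[7]=1+1=2, deg[8]=1+1=2, deg[9]=1+2=3, deg[10]=1+1=2, deg[11]=1+0=1, deg[12]=1+1=2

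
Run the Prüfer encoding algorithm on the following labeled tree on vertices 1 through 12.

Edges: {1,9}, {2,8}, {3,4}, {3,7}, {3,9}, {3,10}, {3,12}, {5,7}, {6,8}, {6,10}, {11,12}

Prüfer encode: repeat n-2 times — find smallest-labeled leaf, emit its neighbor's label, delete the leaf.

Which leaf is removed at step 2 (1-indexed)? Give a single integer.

Step 1: current leaves = {1,2,4,5,11}. Remove leaf 1 (neighbor: 9).
Step 2: current leaves = {2,4,5,9,11}. Remove leaf 2 (neighbor: 8).

Answer: 2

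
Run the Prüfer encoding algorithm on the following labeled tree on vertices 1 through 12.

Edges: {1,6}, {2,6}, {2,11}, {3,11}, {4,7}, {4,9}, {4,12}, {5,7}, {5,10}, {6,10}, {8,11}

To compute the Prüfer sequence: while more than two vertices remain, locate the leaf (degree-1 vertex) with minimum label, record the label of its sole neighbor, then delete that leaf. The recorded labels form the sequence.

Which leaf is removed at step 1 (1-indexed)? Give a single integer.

Answer: 1

Derivation:
Step 1: current leaves = {1,3,8,9,12}. Remove leaf 1 (neighbor: 6).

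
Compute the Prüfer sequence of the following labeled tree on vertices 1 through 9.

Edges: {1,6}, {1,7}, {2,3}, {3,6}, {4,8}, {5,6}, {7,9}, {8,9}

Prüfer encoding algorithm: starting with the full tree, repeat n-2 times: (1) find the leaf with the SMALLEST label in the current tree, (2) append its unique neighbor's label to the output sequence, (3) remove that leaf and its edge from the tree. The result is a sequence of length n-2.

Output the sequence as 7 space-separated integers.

Answer: 3 6 8 6 1 7 9

Derivation:
Step 1: leaves = {2,4,5}. Remove smallest leaf 2, emit neighbor 3.
Step 2: leaves = {3,4,5}. Remove smallest leaf 3, emit neighbor 6.
Step 3: leaves = {4,5}. Remove smallest leaf 4, emit neighbor 8.
Step 4: leaves = {5,8}. Remove smallest leaf 5, emit neighbor 6.
Step 5: leaves = {6,8}. Remove smallest leaf 6, emit neighbor 1.
Step 6: leaves = {1,8}. Remove smallest leaf 1, emit neighbor 7.
Step 7: leaves = {7,8}. Remove smallest leaf 7, emit neighbor 9.
Done: 2 vertices remain (8, 9). Sequence = [3 6 8 6 1 7 9]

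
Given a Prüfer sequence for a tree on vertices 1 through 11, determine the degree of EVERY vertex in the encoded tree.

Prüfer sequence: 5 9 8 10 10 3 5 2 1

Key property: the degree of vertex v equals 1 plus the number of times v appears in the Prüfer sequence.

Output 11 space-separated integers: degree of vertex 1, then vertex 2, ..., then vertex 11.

p_1 = 5: count[5] becomes 1
p_2 = 9: count[9] becomes 1
p_3 = 8: count[8] becomes 1
p_4 = 10: count[10] becomes 1
p_5 = 10: count[10] becomes 2
p_6 = 3: count[3] becomes 1
p_7 = 5: count[5] becomes 2
p_8 = 2: count[2] becomes 1
p_9 = 1: count[1] becomes 1
Degrees (1 + count): deg[1]=1+1=2, deg[2]=1+1=2, deg[3]=1+1=2, deg[4]=1+0=1, deg[5]=1+2=3, deg[6]=1+0=1, deg[7]=1+0=1, deg[8]=1+1=2, deg[9]=1+1=2, deg[10]=1+2=3, deg[11]=1+0=1

Answer: 2 2 2 1 3 1 1 2 2 3 1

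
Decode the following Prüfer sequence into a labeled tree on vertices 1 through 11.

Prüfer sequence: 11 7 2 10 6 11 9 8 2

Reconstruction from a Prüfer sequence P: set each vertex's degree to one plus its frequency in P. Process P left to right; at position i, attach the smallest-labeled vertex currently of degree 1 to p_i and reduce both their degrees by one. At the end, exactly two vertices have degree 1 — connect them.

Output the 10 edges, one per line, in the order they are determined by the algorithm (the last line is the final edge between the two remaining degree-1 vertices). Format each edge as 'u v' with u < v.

Answer: 1 11
3 7
2 4
5 10
6 7
6 11
9 10
8 9
2 8
2 11

Derivation:
Initial degrees: {1:1, 2:3, 3:1, 4:1, 5:1, 6:2, 7:2, 8:2, 9:2, 10:2, 11:3}
Step 1: smallest deg-1 vertex = 1, p_1 = 11. Add edge {1,11}. Now deg[1]=0, deg[11]=2.
Step 2: smallest deg-1 vertex = 3, p_2 = 7. Add edge {3,7}. Now deg[3]=0, deg[7]=1.
Step 3: smallest deg-1 vertex = 4, p_3 = 2. Add edge {2,4}. Now deg[4]=0, deg[2]=2.
Step 4: smallest deg-1 vertex = 5, p_4 = 10. Add edge {5,10}. Now deg[5]=0, deg[10]=1.
Step 5: smallest deg-1 vertex = 7, p_5 = 6. Add edge {6,7}. Now deg[7]=0, deg[6]=1.
Step 6: smallest deg-1 vertex = 6, p_6 = 11. Add edge {6,11}. Now deg[6]=0, deg[11]=1.
Step 7: smallest deg-1 vertex = 10, p_7 = 9. Add edge {9,10}. Now deg[10]=0, deg[9]=1.
Step 8: smallest deg-1 vertex = 9, p_8 = 8. Add edge {8,9}. Now deg[9]=0, deg[8]=1.
Step 9: smallest deg-1 vertex = 8, p_9 = 2. Add edge {2,8}. Now deg[8]=0, deg[2]=1.
Final: two remaining deg-1 vertices are 2, 11. Add edge {2,11}.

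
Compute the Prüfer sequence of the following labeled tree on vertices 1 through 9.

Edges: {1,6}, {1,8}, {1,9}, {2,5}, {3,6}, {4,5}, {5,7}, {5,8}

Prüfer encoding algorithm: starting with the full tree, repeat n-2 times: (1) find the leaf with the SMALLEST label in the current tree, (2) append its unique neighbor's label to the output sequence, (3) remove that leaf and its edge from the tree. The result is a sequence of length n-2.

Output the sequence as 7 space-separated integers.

Answer: 5 6 5 1 5 8 1

Derivation:
Step 1: leaves = {2,3,4,7,9}. Remove smallest leaf 2, emit neighbor 5.
Step 2: leaves = {3,4,7,9}. Remove smallest leaf 3, emit neighbor 6.
Step 3: leaves = {4,6,7,9}. Remove smallest leaf 4, emit neighbor 5.
Step 4: leaves = {6,7,9}. Remove smallest leaf 6, emit neighbor 1.
Step 5: leaves = {7,9}. Remove smallest leaf 7, emit neighbor 5.
Step 6: leaves = {5,9}. Remove smallest leaf 5, emit neighbor 8.
Step 7: leaves = {8,9}. Remove smallest leaf 8, emit neighbor 1.
Done: 2 vertices remain (1, 9). Sequence = [5 6 5 1 5 8 1]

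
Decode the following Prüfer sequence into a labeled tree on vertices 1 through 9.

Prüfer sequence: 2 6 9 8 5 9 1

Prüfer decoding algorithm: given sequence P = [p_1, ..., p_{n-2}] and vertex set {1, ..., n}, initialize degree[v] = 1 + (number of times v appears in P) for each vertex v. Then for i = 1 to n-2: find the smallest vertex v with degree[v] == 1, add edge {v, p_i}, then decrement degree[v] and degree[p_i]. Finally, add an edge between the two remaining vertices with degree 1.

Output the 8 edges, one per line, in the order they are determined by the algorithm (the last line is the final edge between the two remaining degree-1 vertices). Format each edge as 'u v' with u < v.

Initial degrees: {1:2, 2:2, 3:1, 4:1, 5:2, 6:2, 7:1, 8:2, 9:3}
Step 1: smallest deg-1 vertex = 3, p_1 = 2. Add edge {2,3}. Now deg[3]=0, deg[2]=1.
Step 2: smallest deg-1 vertex = 2, p_2 = 6. Add edge {2,6}. Now deg[2]=0, deg[6]=1.
Step 3: smallest deg-1 vertex = 4, p_3 = 9. Add edge {4,9}. Now deg[4]=0, deg[9]=2.
Step 4: smallest deg-1 vertex = 6, p_4 = 8. Add edge {6,8}. Now deg[6]=0, deg[8]=1.
Step 5: smallest deg-1 vertex = 7, p_5 = 5. Add edge {5,7}. Now deg[7]=0, deg[5]=1.
Step 6: smallest deg-1 vertex = 5, p_6 = 9. Add edge {5,9}. Now deg[5]=0, deg[9]=1.
Step 7: smallest deg-1 vertex = 8, p_7 = 1. Add edge {1,8}. Now deg[8]=0, deg[1]=1.
Final: two remaining deg-1 vertices are 1, 9. Add edge {1,9}.

Answer: 2 3
2 6
4 9
6 8
5 7
5 9
1 8
1 9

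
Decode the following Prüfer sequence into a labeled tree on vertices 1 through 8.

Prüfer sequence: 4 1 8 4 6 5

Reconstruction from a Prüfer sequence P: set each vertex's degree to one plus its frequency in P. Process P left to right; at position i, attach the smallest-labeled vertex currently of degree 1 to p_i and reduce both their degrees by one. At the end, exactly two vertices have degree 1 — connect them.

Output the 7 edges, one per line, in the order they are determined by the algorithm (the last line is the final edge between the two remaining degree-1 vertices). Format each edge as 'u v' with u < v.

Initial degrees: {1:2, 2:1, 3:1, 4:3, 5:2, 6:2, 7:1, 8:2}
Step 1: smallest deg-1 vertex = 2, p_1 = 4. Add edge {2,4}. Now deg[2]=0, deg[4]=2.
Step 2: smallest deg-1 vertex = 3, p_2 = 1. Add edge {1,3}. Now deg[3]=0, deg[1]=1.
Step 3: smallest deg-1 vertex = 1, p_3 = 8. Add edge {1,8}. Now deg[1]=0, deg[8]=1.
Step 4: smallest deg-1 vertex = 7, p_4 = 4. Add edge {4,7}. Now deg[7]=0, deg[4]=1.
Step 5: smallest deg-1 vertex = 4, p_5 = 6. Add edge {4,6}. Now deg[4]=0, deg[6]=1.
Step 6: smallest deg-1 vertex = 6, p_6 = 5. Add edge {5,6}. Now deg[6]=0, deg[5]=1.
Final: two remaining deg-1 vertices are 5, 8. Add edge {5,8}.

Answer: 2 4
1 3
1 8
4 7
4 6
5 6
5 8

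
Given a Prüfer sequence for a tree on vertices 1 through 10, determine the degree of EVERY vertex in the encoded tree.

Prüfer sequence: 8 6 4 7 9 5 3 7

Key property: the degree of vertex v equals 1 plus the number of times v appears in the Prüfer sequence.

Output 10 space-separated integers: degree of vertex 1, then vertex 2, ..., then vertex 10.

Answer: 1 1 2 2 2 2 3 2 2 1

Derivation:
p_1 = 8: count[8] becomes 1
p_2 = 6: count[6] becomes 1
p_3 = 4: count[4] becomes 1
p_4 = 7: count[7] becomes 1
p_5 = 9: count[9] becomes 1
p_6 = 5: count[5] becomes 1
p_7 = 3: count[3] becomes 1
p_8 = 7: count[7] becomes 2
Degrees (1 + count): deg[1]=1+0=1, deg[2]=1+0=1, deg[3]=1+1=2, deg[4]=1+1=2, deg[5]=1+1=2, deg[6]=1+1=2, deg[7]=1+2=3, deg[8]=1+1=2, deg[9]=1+1=2, deg[10]=1+0=1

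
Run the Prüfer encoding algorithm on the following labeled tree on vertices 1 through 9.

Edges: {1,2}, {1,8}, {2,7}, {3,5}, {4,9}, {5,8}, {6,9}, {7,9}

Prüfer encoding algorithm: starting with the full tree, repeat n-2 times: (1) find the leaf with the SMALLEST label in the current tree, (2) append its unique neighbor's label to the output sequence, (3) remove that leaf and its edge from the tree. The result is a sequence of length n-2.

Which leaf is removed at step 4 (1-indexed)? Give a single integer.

Step 1: current leaves = {3,4,6}. Remove leaf 3 (neighbor: 5).
Step 2: current leaves = {4,5,6}. Remove leaf 4 (neighbor: 9).
Step 3: current leaves = {5,6}. Remove leaf 5 (neighbor: 8).
Step 4: current leaves = {6,8}. Remove leaf 6 (neighbor: 9).

Answer: 6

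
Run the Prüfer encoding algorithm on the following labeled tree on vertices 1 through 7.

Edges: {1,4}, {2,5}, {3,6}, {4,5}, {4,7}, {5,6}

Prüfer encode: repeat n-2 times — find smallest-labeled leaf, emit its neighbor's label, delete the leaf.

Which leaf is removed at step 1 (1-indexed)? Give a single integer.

Answer: 1

Derivation:
Step 1: current leaves = {1,2,3,7}. Remove leaf 1 (neighbor: 4).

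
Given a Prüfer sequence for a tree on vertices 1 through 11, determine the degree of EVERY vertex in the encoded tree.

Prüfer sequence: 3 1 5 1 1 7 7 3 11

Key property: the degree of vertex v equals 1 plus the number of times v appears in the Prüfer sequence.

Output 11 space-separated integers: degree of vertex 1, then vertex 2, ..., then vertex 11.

p_1 = 3: count[3] becomes 1
p_2 = 1: count[1] becomes 1
p_3 = 5: count[5] becomes 1
p_4 = 1: count[1] becomes 2
p_5 = 1: count[1] becomes 3
p_6 = 7: count[7] becomes 1
p_7 = 7: count[7] becomes 2
p_8 = 3: count[3] becomes 2
p_9 = 11: count[11] becomes 1
Degrees (1 + count): deg[1]=1+3=4, deg[2]=1+0=1, deg[3]=1+2=3, deg[4]=1+0=1, deg[5]=1+1=2, deg[6]=1+0=1, deg[7]=1+2=3, deg[8]=1+0=1, deg[9]=1+0=1, deg[10]=1+0=1, deg[11]=1+1=2

Answer: 4 1 3 1 2 1 3 1 1 1 2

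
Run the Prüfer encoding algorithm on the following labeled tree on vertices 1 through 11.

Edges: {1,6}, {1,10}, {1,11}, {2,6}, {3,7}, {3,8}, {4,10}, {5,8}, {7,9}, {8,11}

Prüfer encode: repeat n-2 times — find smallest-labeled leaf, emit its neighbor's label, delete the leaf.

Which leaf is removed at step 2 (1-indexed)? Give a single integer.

Answer: 4

Derivation:
Step 1: current leaves = {2,4,5,9}. Remove leaf 2 (neighbor: 6).
Step 2: current leaves = {4,5,6,9}. Remove leaf 4 (neighbor: 10).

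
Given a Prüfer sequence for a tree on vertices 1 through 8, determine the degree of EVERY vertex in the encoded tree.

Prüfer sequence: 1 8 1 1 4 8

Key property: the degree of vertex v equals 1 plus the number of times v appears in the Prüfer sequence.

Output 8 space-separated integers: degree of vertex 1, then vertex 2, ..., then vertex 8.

Answer: 4 1 1 2 1 1 1 3

Derivation:
p_1 = 1: count[1] becomes 1
p_2 = 8: count[8] becomes 1
p_3 = 1: count[1] becomes 2
p_4 = 1: count[1] becomes 3
p_5 = 4: count[4] becomes 1
p_6 = 8: count[8] becomes 2
Degrees (1 + count): deg[1]=1+3=4, deg[2]=1+0=1, deg[3]=1+0=1, deg[4]=1+1=2, deg[5]=1+0=1, deg[6]=1+0=1, deg[7]=1+0=1, deg[8]=1+2=3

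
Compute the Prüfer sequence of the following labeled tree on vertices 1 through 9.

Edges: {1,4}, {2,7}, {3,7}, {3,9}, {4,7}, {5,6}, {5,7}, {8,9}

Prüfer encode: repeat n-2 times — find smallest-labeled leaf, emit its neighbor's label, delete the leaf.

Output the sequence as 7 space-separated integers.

Answer: 4 7 7 5 7 3 9

Derivation:
Step 1: leaves = {1,2,6,8}. Remove smallest leaf 1, emit neighbor 4.
Step 2: leaves = {2,4,6,8}. Remove smallest leaf 2, emit neighbor 7.
Step 3: leaves = {4,6,8}. Remove smallest leaf 4, emit neighbor 7.
Step 4: leaves = {6,8}. Remove smallest leaf 6, emit neighbor 5.
Step 5: leaves = {5,8}. Remove smallest leaf 5, emit neighbor 7.
Step 6: leaves = {7,8}. Remove smallest leaf 7, emit neighbor 3.
Step 7: leaves = {3,8}. Remove smallest leaf 3, emit neighbor 9.
Done: 2 vertices remain (8, 9). Sequence = [4 7 7 5 7 3 9]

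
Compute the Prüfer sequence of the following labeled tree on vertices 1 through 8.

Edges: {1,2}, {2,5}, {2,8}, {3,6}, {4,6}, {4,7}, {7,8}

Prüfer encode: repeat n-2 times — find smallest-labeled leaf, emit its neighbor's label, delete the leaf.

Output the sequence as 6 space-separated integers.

Answer: 2 6 2 8 4 7

Derivation:
Step 1: leaves = {1,3,5}. Remove smallest leaf 1, emit neighbor 2.
Step 2: leaves = {3,5}. Remove smallest leaf 3, emit neighbor 6.
Step 3: leaves = {5,6}. Remove smallest leaf 5, emit neighbor 2.
Step 4: leaves = {2,6}. Remove smallest leaf 2, emit neighbor 8.
Step 5: leaves = {6,8}. Remove smallest leaf 6, emit neighbor 4.
Step 6: leaves = {4,8}. Remove smallest leaf 4, emit neighbor 7.
Done: 2 vertices remain (7, 8). Sequence = [2 6 2 8 4 7]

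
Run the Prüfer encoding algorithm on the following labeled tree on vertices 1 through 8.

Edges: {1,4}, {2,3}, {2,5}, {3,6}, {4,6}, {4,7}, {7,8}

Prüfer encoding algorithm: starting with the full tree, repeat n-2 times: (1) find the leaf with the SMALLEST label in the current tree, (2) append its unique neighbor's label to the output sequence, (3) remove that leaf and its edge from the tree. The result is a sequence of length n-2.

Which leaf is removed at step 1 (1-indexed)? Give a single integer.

Step 1: current leaves = {1,5,8}. Remove leaf 1 (neighbor: 4).

Answer: 1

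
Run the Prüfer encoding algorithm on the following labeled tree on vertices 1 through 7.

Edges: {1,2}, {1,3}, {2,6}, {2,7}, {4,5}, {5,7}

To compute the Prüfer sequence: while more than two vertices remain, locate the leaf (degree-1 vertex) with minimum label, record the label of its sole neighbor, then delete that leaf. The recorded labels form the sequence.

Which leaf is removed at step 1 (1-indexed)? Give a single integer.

Answer: 3

Derivation:
Step 1: current leaves = {3,4,6}. Remove leaf 3 (neighbor: 1).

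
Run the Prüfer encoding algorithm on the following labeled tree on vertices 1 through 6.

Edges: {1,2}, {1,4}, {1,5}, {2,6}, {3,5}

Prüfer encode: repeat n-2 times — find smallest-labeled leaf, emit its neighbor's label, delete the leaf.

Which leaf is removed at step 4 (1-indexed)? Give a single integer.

Answer: 1

Derivation:
Step 1: current leaves = {3,4,6}. Remove leaf 3 (neighbor: 5).
Step 2: current leaves = {4,5,6}. Remove leaf 4 (neighbor: 1).
Step 3: current leaves = {5,6}. Remove leaf 5 (neighbor: 1).
Step 4: current leaves = {1,6}. Remove leaf 1 (neighbor: 2).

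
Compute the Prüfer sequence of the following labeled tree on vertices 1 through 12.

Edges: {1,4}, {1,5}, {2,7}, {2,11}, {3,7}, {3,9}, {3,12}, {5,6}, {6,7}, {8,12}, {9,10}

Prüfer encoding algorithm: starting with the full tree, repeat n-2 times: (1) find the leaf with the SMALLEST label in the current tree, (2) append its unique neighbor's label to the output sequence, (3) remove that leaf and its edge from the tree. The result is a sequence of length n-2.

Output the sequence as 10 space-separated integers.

Step 1: leaves = {4,8,10,11}. Remove smallest leaf 4, emit neighbor 1.
Step 2: leaves = {1,8,10,11}. Remove smallest leaf 1, emit neighbor 5.
Step 3: leaves = {5,8,10,11}. Remove smallest leaf 5, emit neighbor 6.
Step 4: leaves = {6,8,10,11}. Remove smallest leaf 6, emit neighbor 7.
Step 5: leaves = {8,10,11}. Remove smallest leaf 8, emit neighbor 12.
Step 6: leaves = {10,11,12}. Remove smallest leaf 10, emit neighbor 9.
Step 7: leaves = {9,11,12}. Remove smallest leaf 9, emit neighbor 3.
Step 8: leaves = {11,12}. Remove smallest leaf 11, emit neighbor 2.
Step 9: leaves = {2,12}. Remove smallest leaf 2, emit neighbor 7.
Step 10: leaves = {7,12}. Remove smallest leaf 7, emit neighbor 3.
Done: 2 vertices remain (3, 12). Sequence = [1 5 6 7 12 9 3 2 7 3]

Answer: 1 5 6 7 12 9 3 2 7 3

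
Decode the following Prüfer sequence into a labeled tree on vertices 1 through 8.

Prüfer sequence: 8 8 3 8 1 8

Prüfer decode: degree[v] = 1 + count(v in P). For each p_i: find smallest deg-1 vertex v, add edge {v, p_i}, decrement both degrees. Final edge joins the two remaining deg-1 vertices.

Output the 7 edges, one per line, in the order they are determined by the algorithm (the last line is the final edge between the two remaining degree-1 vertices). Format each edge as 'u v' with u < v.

Answer: 2 8
4 8
3 5
3 8
1 6
1 8
7 8

Derivation:
Initial degrees: {1:2, 2:1, 3:2, 4:1, 5:1, 6:1, 7:1, 8:5}
Step 1: smallest deg-1 vertex = 2, p_1 = 8. Add edge {2,8}. Now deg[2]=0, deg[8]=4.
Step 2: smallest deg-1 vertex = 4, p_2 = 8. Add edge {4,8}. Now deg[4]=0, deg[8]=3.
Step 3: smallest deg-1 vertex = 5, p_3 = 3. Add edge {3,5}. Now deg[5]=0, deg[3]=1.
Step 4: smallest deg-1 vertex = 3, p_4 = 8. Add edge {3,8}. Now deg[3]=0, deg[8]=2.
Step 5: smallest deg-1 vertex = 6, p_5 = 1. Add edge {1,6}. Now deg[6]=0, deg[1]=1.
Step 6: smallest deg-1 vertex = 1, p_6 = 8. Add edge {1,8}. Now deg[1]=0, deg[8]=1.
Final: two remaining deg-1 vertices are 7, 8. Add edge {7,8}.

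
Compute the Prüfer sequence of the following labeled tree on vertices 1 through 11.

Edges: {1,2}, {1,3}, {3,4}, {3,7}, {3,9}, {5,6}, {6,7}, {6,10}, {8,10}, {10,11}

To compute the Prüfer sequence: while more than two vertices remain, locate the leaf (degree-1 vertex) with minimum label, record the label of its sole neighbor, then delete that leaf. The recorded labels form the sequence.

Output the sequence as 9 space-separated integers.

Answer: 1 3 3 6 10 3 7 6 10

Derivation:
Step 1: leaves = {2,4,5,8,9,11}. Remove smallest leaf 2, emit neighbor 1.
Step 2: leaves = {1,4,5,8,9,11}. Remove smallest leaf 1, emit neighbor 3.
Step 3: leaves = {4,5,8,9,11}. Remove smallest leaf 4, emit neighbor 3.
Step 4: leaves = {5,8,9,11}. Remove smallest leaf 5, emit neighbor 6.
Step 5: leaves = {8,9,11}. Remove smallest leaf 8, emit neighbor 10.
Step 6: leaves = {9,11}. Remove smallest leaf 9, emit neighbor 3.
Step 7: leaves = {3,11}. Remove smallest leaf 3, emit neighbor 7.
Step 8: leaves = {7,11}. Remove smallest leaf 7, emit neighbor 6.
Step 9: leaves = {6,11}. Remove smallest leaf 6, emit neighbor 10.
Done: 2 vertices remain (10, 11). Sequence = [1 3 3 6 10 3 7 6 10]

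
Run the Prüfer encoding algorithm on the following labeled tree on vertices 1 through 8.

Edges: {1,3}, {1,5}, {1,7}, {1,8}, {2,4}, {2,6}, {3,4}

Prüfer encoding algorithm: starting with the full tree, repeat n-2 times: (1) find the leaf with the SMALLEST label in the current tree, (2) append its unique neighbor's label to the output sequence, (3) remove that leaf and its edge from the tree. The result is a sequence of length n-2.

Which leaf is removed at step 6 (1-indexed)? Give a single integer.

Step 1: current leaves = {5,6,7,8}. Remove leaf 5 (neighbor: 1).
Step 2: current leaves = {6,7,8}. Remove leaf 6 (neighbor: 2).
Step 3: current leaves = {2,7,8}. Remove leaf 2 (neighbor: 4).
Step 4: current leaves = {4,7,8}. Remove leaf 4 (neighbor: 3).
Step 5: current leaves = {3,7,8}. Remove leaf 3 (neighbor: 1).
Step 6: current leaves = {7,8}. Remove leaf 7 (neighbor: 1).

Answer: 7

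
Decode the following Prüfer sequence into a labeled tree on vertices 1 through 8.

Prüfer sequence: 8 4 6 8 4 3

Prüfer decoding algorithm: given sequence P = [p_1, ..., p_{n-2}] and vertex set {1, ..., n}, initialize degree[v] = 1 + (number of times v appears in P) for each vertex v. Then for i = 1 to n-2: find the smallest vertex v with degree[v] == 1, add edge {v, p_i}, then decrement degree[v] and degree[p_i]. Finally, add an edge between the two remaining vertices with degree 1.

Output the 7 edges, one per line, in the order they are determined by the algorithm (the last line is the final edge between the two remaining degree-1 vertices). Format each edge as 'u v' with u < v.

Answer: 1 8
2 4
5 6
6 8
4 7
3 4
3 8

Derivation:
Initial degrees: {1:1, 2:1, 3:2, 4:3, 5:1, 6:2, 7:1, 8:3}
Step 1: smallest deg-1 vertex = 1, p_1 = 8. Add edge {1,8}. Now deg[1]=0, deg[8]=2.
Step 2: smallest deg-1 vertex = 2, p_2 = 4. Add edge {2,4}. Now deg[2]=0, deg[4]=2.
Step 3: smallest deg-1 vertex = 5, p_3 = 6. Add edge {5,6}. Now deg[5]=0, deg[6]=1.
Step 4: smallest deg-1 vertex = 6, p_4 = 8. Add edge {6,8}. Now deg[6]=0, deg[8]=1.
Step 5: smallest deg-1 vertex = 7, p_5 = 4. Add edge {4,7}. Now deg[7]=0, deg[4]=1.
Step 6: smallest deg-1 vertex = 4, p_6 = 3. Add edge {3,4}. Now deg[4]=0, deg[3]=1.
Final: two remaining deg-1 vertices are 3, 8. Add edge {3,8}.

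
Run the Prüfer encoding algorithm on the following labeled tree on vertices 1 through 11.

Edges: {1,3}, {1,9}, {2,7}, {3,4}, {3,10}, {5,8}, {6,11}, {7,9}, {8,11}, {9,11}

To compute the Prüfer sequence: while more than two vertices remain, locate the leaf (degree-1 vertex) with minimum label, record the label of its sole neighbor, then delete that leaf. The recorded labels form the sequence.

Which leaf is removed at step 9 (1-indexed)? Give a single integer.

Step 1: current leaves = {2,4,5,6,10}. Remove leaf 2 (neighbor: 7).
Step 2: current leaves = {4,5,6,7,10}. Remove leaf 4 (neighbor: 3).
Step 3: current leaves = {5,6,7,10}. Remove leaf 5 (neighbor: 8).
Step 4: current leaves = {6,7,8,10}. Remove leaf 6 (neighbor: 11).
Step 5: current leaves = {7,8,10}. Remove leaf 7 (neighbor: 9).
Step 6: current leaves = {8,10}. Remove leaf 8 (neighbor: 11).
Step 7: current leaves = {10,11}. Remove leaf 10 (neighbor: 3).
Step 8: current leaves = {3,11}. Remove leaf 3 (neighbor: 1).
Step 9: current leaves = {1,11}. Remove leaf 1 (neighbor: 9).

Answer: 1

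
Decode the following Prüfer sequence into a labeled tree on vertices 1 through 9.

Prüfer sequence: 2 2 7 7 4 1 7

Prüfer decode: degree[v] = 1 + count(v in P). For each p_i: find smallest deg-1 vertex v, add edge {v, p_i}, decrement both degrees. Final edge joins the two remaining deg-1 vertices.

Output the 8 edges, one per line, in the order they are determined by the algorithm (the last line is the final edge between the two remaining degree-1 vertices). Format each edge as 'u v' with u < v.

Answer: 2 3
2 5
2 7
6 7
4 8
1 4
1 7
7 9

Derivation:
Initial degrees: {1:2, 2:3, 3:1, 4:2, 5:1, 6:1, 7:4, 8:1, 9:1}
Step 1: smallest deg-1 vertex = 3, p_1 = 2. Add edge {2,3}. Now deg[3]=0, deg[2]=2.
Step 2: smallest deg-1 vertex = 5, p_2 = 2. Add edge {2,5}. Now deg[5]=0, deg[2]=1.
Step 3: smallest deg-1 vertex = 2, p_3 = 7. Add edge {2,7}. Now deg[2]=0, deg[7]=3.
Step 4: smallest deg-1 vertex = 6, p_4 = 7. Add edge {6,7}. Now deg[6]=0, deg[7]=2.
Step 5: smallest deg-1 vertex = 8, p_5 = 4. Add edge {4,8}. Now deg[8]=0, deg[4]=1.
Step 6: smallest deg-1 vertex = 4, p_6 = 1. Add edge {1,4}. Now deg[4]=0, deg[1]=1.
Step 7: smallest deg-1 vertex = 1, p_7 = 7. Add edge {1,7}. Now deg[1]=0, deg[7]=1.
Final: two remaining deg-1 vertices are 7, 9. Add edge {7,9}.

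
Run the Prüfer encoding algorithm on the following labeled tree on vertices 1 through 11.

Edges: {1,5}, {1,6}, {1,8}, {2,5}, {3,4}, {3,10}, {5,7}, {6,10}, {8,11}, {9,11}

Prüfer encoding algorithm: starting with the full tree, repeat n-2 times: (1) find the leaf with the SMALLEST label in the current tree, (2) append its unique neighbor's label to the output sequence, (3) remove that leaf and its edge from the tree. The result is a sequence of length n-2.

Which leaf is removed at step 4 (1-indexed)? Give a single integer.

Answer: 7

Derivation:
Step 1: current leaves = {2,4,7,9}. Remove leaf 2 (neighbor: 5).
Step 2: current leaves = {4,7,9}. Remove leaf 4 (neighbor: 3).
Step 3: current leaves = {3,7,9}. Remove leaf 3 (neighbor: 10).
Step 4: current leaves = {7,9,10}. Remove leaf 7 (neighbor: 5).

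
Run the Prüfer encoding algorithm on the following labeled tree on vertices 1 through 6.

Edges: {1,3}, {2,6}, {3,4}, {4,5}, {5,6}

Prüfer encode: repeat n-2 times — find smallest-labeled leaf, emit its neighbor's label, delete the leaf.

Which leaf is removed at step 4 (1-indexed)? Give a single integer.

Answer: 4

Derivation:
Step 1: current leaves = {1,2}. Remove leaf 1 (neighbor: 3).
Step 2: current leaves = {2,3}. Remove leaf 2 (neighbor: 6).
Step 3: current leaves = {3,6}. Remove leaf 3 (neighbor: 4).
Step 4: current leaves = {4,6}. Remove leaf 4 (neighbor: 5).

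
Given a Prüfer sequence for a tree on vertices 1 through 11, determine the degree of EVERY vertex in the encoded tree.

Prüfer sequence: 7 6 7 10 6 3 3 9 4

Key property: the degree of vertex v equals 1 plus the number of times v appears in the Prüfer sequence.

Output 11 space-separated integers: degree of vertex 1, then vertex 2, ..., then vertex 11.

p_1 = 7: count[7] becomes 1
p_2 = 6: count[6] becomes 1
p_3 = 7: count[7] becomes 2
p_4 = 10: count[10] becomes 1
p_5 = 6: count[6] becomes 2
p_6 = 3: count[3] becomes 1
p_7 = 3: count[3] becomes 2
p_8 = 9: count[9] becomes 1
p_9 = 4: count[4] becomes 1
Degrees (1 + count): deg[1]=1+0=1, deg[2]=1+0=1, deg[3]=1+2=3, deg[4]=1+1=2, deg[5]=1+0=1, deg[6]=1+2=3, deg[7]=1+2=3, deg[8]=1+0=1, deg[9]=1+1=2, deg[10]=1+1=2, deg[11]=1+0=1

Answer: 1 1 3 2 1 3 3 1 2 2 1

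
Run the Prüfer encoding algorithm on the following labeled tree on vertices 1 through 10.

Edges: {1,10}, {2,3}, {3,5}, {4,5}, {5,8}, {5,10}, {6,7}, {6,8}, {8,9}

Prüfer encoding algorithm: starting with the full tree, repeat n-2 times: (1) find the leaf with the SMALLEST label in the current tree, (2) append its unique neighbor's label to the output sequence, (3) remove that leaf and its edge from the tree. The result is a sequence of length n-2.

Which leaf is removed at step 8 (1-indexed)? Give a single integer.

Answer: 8

Derivation:
Step 1: current leaves = {1,2,4,7,9}. Remove leaf 1 (neighbor: 10).
Step 2: current leaves = {2,4,7,9,10}. Remove leaf 2 (neighbor: 3).
Step 3: current leaves = {3,4,7,9,10}. Remove leaf 3 (neighbor: 5).
Step 4: current leaves = {4,7,9,10}. Remove leaf 4 (neighbor: 5).
Step 5: current leaves = {7,9,10}. Remove leaf 7 (neighbor: 6).
Step 6: current leaves = {6,9,10}. Remove leaf 6 (neighbor: 8).
Step 7: current leaves = {9,10}. Remove leaf 9 (neighbor: 8).
Step 8: current leaves = {8,10}. Remove leaf 8 (neighbor: 5).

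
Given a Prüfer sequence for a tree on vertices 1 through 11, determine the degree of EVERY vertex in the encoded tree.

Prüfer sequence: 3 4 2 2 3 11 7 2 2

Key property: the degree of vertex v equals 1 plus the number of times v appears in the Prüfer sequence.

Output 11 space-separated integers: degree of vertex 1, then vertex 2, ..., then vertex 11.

Answer: 1 5 3 2 1 1 2 1 1 1 2

Derivation:
p_1 = 3: count[3] becomes 1
p_2 = 4: count[4] becomes 1
p_3 = 2: count[2] becomes 1
p_4 = 2: count[2] becomes 2
p_5 = 3: count[3] becomes 2
p_6 = 11: count[11] becomes 1
p_7 = 7: count[7] becomes 1
p_8 = 2: count[2] becomes 3
p_9 = 2: count[2] becomes 4
Degrees (1 + count): deg[1]=1+0=1, deg[2]=1+4=5, deg[3]=1+2=3, deg[4]=1+1=2, deg[5]=1+0=1, deg[6]=1+0=1, deg[7]=1+1=2, deg[8]=1+0=1, deg[9]=1+0=1, deg[10]=1+0=1, deg[11]=1+1=2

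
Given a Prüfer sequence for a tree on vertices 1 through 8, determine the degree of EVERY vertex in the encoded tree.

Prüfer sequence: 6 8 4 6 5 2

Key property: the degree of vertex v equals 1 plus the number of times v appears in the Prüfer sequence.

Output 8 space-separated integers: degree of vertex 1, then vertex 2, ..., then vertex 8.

Answer: 1 2 1 2 2 3 1 2

Derivation:
p_1 = 6: count[6] becomes 1
p_2 = 8: count[8] becomes 1
p_3 = 4: count[4] becomes 1
p_4 = 6: count[6] becomes 2
p_5 = 5: count[5] becomes 1
p_6 = 2: count[2] becomes 1
Degrees (1 + count): deg[1]=1+0=1, deg[2]=1+1=2, deg[3]=1+0=1, deg[4]=1+1=2, deg[5]=1+1=2, deg[6]=1+2=3, deg[7]=1+0=1, deg[8]=1+1=2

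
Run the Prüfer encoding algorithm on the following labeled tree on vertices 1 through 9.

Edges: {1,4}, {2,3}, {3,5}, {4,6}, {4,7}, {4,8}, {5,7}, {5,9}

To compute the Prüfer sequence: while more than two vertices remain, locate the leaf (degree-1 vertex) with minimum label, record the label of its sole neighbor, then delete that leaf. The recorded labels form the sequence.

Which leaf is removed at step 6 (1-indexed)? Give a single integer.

Step 1: current leaves = {1,2,6,8,9}. Remove leaf 1 (neighbor: 4).
Step 2: current leaves = {2,6,8,9}. Remove leaf 2 (neighbor: 3).
Step 3: current leaves = {3,6,8,9}. Remove leaf 3 (neighbor: 5).
Step 4: current leaves = {6,8,9}. Remove leaf 6 (neighbor: 4).
Step 5: current leaves = {8,9}. Remove leaf 8 (neighbor: 4).
Step 6: current leaves = {4,9}. Remove leaf 4 (neighbor: 7).

Answer: 4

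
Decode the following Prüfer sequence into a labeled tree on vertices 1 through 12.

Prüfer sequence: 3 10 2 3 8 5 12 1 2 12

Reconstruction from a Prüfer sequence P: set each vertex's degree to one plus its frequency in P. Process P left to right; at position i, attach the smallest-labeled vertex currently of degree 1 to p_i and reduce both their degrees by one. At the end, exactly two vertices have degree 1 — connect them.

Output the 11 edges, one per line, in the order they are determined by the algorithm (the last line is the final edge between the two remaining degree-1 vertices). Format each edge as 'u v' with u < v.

Answer: 3 4
6 10
2 7
3 9
3 8
5 8
5 12
1 10
1 2
2 12
11 12

Derivation:
Initial degrees: {1:2, 2:3, 3:3, 4:1, 5:2, 6:1, 7:1, 8:2, 9:1, 10:2, 11:1, 12:3}
Step 1: smallest deg-1 vertex = 4, p_1 = 3. Add edge {3,4}. Now deg[4]=0, deg[3]=2.
Step 2: smallest deg-1 vertex = 6, p_2 = 10. Add edge {6,10}. Now deg[6]=0, deg[10]=1.
Step 3: smallest deg-1 vertex = 7, p_3 = 2. Add edge {2,7}. Now deg[7]=0, deg[2]=2.
Step 4: smallest deg-1 vertex = 9, p_4 = 3. Add edge {3,9}. Now deg[9]=0, deg[3]=1.
Step 5: smallest deg-1 vertex = 3, p_5 = 8. Add edge {3,8}. Now deg[3]=0, deg[8]=1.
Step 6: smallest deg-1 vertex = 8, p_6 = 5. Add edge {5,8}. Now deg[8]=0, deg[5]=1.
Step 7: smallest deg-1 vertex = 5, p_7 = 12. Add edge {5,12}. Now deg[5]=0, deg[12]=2.
Step 8: smallest deg-1 vertex = 10, p_8 = 1. Add edge {1,10}. Now deg[10]=0, deg[1]=1.
Step 9: smallest deg-1 vertex = 1, p_9 = 2. Add edge {1,2}. Now deg[1]=0, deg[2]=1.
Step 10: smallest deg-1 vertex = 2, p_10 = 12. Add edge {2,12}. Now deg[2]=0, deg[12]=1.
Final: two remaining deg-1 vertices are 11, 12. Add edge {11,12}.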